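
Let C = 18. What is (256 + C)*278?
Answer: 76172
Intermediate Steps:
(256 + C)*278 = (256 + 18)*278 = 274*278 = 76172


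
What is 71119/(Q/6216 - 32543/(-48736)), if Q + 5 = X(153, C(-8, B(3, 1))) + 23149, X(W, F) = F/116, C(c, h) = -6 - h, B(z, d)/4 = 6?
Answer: 78100630474272/4822049921 ≈ 16197.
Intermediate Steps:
B(z, d) = 24 (B(z, d) = 4*6 = 24)
X(W, F) = F/116 (X(W, F) = F*(1/116) = F/116)
Q = 1342337/58 (Q = -5 + ((-6 - 1*24)/116 + 23149) = -5 + ((-6 - 24)/116 + 23149) = -5 + ((1/116)*(-30) + 23149) = -5 + (-15/58 + 23149) = -5 + 1342627/58 = 1342337/58 ≈ 23144.)
71119/(Q/6216 - 32543/(-48736)) = 71119/((1342337/58)/6216 - 32543/(-48736)) = 71119/((1342337/58)*(1/6216) - 32543*(-1/48736)) = 71119/(1342337/360528 + 32543/48736) = 71119/(4822049921/1098168288) = 71119*(1098168288/4822049921) = 78100630474272/4822049921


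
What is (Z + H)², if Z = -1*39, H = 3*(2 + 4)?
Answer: 441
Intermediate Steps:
H = 18 (H = 3*6 = 18)
Z = -39
(Z + H)² = (-39 + 18)² = (-21)² = 441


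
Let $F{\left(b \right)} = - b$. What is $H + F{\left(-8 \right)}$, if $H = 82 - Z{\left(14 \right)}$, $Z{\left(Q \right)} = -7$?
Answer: $97$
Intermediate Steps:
$H = 89$ ($H = 82 - -7 = 82 + 7 = 89$)
$H + F{\left(-8 \right)} = 89 - -8 = 89 + 8 = 97$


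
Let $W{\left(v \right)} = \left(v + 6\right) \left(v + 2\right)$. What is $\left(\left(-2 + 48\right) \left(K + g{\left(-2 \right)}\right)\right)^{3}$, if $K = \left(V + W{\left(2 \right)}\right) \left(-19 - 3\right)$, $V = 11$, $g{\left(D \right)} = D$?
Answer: $-82927487411712$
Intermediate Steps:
$W{\left(v \right)} = \left(2 + v\right) \left(6 + v\right)$ ($W{\left(v \right)} = \left(6 + v\right) \left(2 + v\right) = \left(2 + v\right) \left(6 + v\right)$)
$K = -946$ ($K = \left(11 + \left(12 + 2^{2} + 8 \cdot 2\right)\right) \left(-19 - 3\right) = \left(11 + \left(12 + 4 + 16\right)\right) \left(-22\right) = \left(11 + 32\right) \left(-22\right) = 43 \left(-22\right) = -946$)
$\left(\left(-2 + 48\right) \left(K + g{\left(-2 \right)}\right)\right)^{3} = \left(\left(-2 + 48\right) \left(-946 - 2\right)\right)^{3} = \left(46 \left(-948\right)\right)^{3} = \left(-43608\right)^{3} = -82927487411712$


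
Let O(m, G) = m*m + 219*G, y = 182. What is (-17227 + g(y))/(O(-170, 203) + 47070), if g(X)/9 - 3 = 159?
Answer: -15769/120427 ≈ -0.13094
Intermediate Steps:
O(m, G) = m**2 + 219*G
g(X) = 1458 (g(X) = 27 + 9*159 = 27 + 1431 = 1458)
(-17227 + g(y))/(O(-170, 203) + 47070) = (-17227 + 1458)/(((-170)**2 + 219*203) + 47070) = -15769/((28900 + 44457) + 47070) = -15769/(73357 + 47070) = -15769/120427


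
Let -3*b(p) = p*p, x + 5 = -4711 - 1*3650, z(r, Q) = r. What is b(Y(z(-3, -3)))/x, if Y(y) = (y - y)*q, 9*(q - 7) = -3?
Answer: 0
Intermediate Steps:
x = -8366 (x = -5 + (-4711 - 1*3650) = -5 + (-4711 - 3650) = -5 - 8361 = -8366)
q = 20/3 (q = 7 + (⅑)*(-3) = 7 - ⅓ = 20/3 ≈ 6.6667)
Y(y) = 0 (Y(y) = (y - y)*(20/3) = 0*(20/3) = 0)
b(p) = -p²/3 (b(p) = -p*p/3 = -p²/3)
b(Y(z(-3, -3)))/x = -⅓*0²/(-8366) = -⅓*0*(-1/8366) = 0*(-1/8366) = 0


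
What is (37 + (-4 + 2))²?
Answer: 1225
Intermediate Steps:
(37 + (-4 + 2))² = (37 - 2)² = 35² = 1225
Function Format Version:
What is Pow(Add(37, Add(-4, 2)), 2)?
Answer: 1225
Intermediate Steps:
Pow(Add(37, Add(-4, 2)), 2) = Pow(Add(37, -2), 2) = Pow(35, 2) = 1225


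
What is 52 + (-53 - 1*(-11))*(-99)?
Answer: 4210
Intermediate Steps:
52 + (-53 - 1*(-11))*(-99) = 52 + (-53 + 11)*(-99) = 52 - 42*(-99) = 52 + 4158 = 4210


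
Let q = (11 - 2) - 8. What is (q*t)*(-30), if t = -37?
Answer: 1110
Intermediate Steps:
q = 1 (q = 9 - 8 = 1)
(q*t)*(-30) = (1*(-37))*(-30) = -37*(-30) = 1110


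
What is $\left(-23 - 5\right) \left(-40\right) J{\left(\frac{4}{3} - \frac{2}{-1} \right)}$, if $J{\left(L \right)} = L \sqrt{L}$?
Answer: $\frac{11200 \sqrt{30}}{9} \approx 6816.1$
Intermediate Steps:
$J{\left(L \right)} = L^{\frac{3}{2}}$
$\left(-23 - 5\right) \left(-40\right) J{\left(\frac{4}{3} - \frac{2}{-1} \right)} = \left(-23 - 5\right) \left(-40\right) \left(\frac{4}{3} - \frac{2}{-1}\right)^{\frac{3}{2}} = \left(-28\right) \left(-40\right) \left(4 \cdot \frac{1}{3} - -2\right)^{\frac{3}{2}} = 1120 \left(\frac{4}{3} + 2\right)^{\frac{3}{2}} = 1120 \left(\frac{10}{3}\right)^{\frac{3}{2}} = 1120 \frac{10 \sqrt{30}}{9} = \frac{11200 \sqrt{30}}{9}$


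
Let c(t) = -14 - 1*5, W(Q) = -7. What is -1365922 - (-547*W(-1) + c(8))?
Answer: -1369732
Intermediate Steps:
c(t) = -19 (c(t) = -14 - 5 = -19)
-1365922 - (-547*W(-1) + c(8)) = -1365922 - (-547*(-7) - 19) = -1365922 - (3829 - 19) = -1365922 - 1*3810 = -1365922 - 3810 = -1369732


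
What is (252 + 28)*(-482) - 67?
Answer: -135027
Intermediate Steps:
(252 + 28)*(-482) - 67 = 280*(-482) - 67 = -134960 - 67 = -135027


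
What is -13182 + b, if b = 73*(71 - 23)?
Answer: -9678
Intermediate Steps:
b = 3504 (b = 73*48 = 3504)
-13182 + b = -13182 + 3504 = -9678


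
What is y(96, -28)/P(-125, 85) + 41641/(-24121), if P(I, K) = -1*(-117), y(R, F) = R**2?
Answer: 24158571/313573 ≈ 77.043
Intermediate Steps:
P(I, K) = 117
y(96, -28)/P(-125, 85) + 41641/(-24121) = 96**2/117 + 41641/(-24121) = 9216*(1/117) + 41641*(-1/24121) = 1024/13 - 41641/24121 = 24158571/313573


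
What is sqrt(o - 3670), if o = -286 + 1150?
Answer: I*sqrt(2806) ≈ 52.972*I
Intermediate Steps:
o = 864
sqrt(o - 3670) = sqrt(864 - 3670) = sqrt(-2806) = I*sqrt(2806)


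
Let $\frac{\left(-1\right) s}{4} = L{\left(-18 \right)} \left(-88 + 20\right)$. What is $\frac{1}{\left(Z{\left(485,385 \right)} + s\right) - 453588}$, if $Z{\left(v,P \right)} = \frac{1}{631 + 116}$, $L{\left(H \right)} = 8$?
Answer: $- \frac{747}{337204763} \approx -2.2153 \cdot 10^{-6}$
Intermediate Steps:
$Z{\left(v,P \right)} = \frac{1}{747}$
$s = 2176$ ($s = - 4 \cdot 8 \left(-88 + 20\right) = - 4 \cdot 8 \left(-68\right) = \left(-4\right) \left(-544\right) = 2176$)
$\frac{1}{\left(Z{\left(485,385 \right)} + s\right) - 453588} = \frac{1}{\left(\frac{1}{747} + 2176\right) - 453588} = \frac{1}{\frac{1625473}{747} - 453588} = \frac{1}{- \frac{337204763}{747}} = - \frac{747}{337204763}$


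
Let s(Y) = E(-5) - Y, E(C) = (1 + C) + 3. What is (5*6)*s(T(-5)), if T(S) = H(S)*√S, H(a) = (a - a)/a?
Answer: -30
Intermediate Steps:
H(a) = 0 (H(a) = 0/a = 0)
E(C) = 4 + C
T(S) = 0 (T(S) = 0*√S = 0)
s(Y) = -1 - Y (s(Y) = (4 - 5) - Y = -1 - Y)
(5*6)*s(T(-5)) = (5*6)*(-1 - 1*0) = 30*(-1 + 0) = 30*(-1) = -30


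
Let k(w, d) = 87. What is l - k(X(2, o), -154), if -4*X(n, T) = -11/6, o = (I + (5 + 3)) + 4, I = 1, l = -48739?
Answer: -48826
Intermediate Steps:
o = 13 (o = (1 + (5 + 3)) + 4 = (1 + 8) + 4 = 9 + 4 = 13)
X(n, T) = 11/24 (X(n, T) = -(-11)/(4*6) = -¼*(-11/6) = 11/24)
l - k(X(2, o), -154) = -48739 - 1*87 = -48739 - 87 = -48826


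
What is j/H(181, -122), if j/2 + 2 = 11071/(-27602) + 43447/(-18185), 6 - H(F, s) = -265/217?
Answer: -521762388273/393271846895 ≈ -1.3267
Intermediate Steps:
H(F, s) = 1567/217 (H(F, s) = 6 - (-265)/217 = 6 - 1*(-265/217) = 6 + 265/217 = 1567/217)
j = -2404434969/250971185 (j = -4 + 2*(11071/(-27602) + 43447/(-18185)) = -4 + 2*(11071*(-1/27602) + 43447*(-1/18185)) = -4 + 2*(-11071/27602 - 43447/18185) = -4 + 2*(-1400550229/501942370) = -4 - 1400550229/250971185 = -2404434969/250971185 ≈ -9.5805)
j/H(181, -122) = -2404434969/(250971185*1567/217) = -2404434969/250971185*217/1567 = -521762388273/393271846895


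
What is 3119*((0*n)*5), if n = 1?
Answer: 0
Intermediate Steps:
3119*((0*n)*5) = 3119*((0*1)*5) = 3119*(0*5) = 3119*0 = 0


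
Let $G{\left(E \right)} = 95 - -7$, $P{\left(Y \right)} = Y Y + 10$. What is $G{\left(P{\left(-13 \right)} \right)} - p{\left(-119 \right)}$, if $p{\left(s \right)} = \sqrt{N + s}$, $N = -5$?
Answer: $102 - 2 i \sqrt{31} \approx 102.0 - 11.136 i$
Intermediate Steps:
$P{\left(Y \right)} = 10 + Y^{2}$ ($P{\left(Y \right)} = Y^{2} + 10 = 10 + Y^{2}$)
$p{\left(s \right)} = \sqrt{-5 + s}$
$G{\left(E \right)} = 102$ ($G{\left(E \right)} = 95 + 7 = 102$)
$G{\left(P{\left(-13 \right)} \right)} - p{\left(-119 \right)} = 102 - \sqrt{-5 - 119} = 102 - \sqrt{-124} = 102 - 2 i \sqrt{31}$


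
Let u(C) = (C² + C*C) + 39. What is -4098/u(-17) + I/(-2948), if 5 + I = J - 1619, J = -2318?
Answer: -4824345/909458 ≈ -5.3046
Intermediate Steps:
I = -3942 (I = -5 + (-2318 - 1619) = -5 - 3937 = -3942)
u(C) = 39 + 2*C² (u(C) = (C² + C²) + 39 = 2*C² + 39 = 39 + 2*C²)
-4098/u(-17) + I/(-2948) = -4098/(39 + 2*(-17)²) - 3942/(-2948) = -4098/(39 + 2*289) - 3942*(-1/2948) = -4098/(39 + 578) + 1971/1474 = -4098/617 + 1971/1474 = -4824345/909458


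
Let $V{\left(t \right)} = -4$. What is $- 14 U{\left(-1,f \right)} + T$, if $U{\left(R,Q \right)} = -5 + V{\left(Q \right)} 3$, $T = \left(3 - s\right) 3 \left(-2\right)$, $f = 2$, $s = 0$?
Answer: $220$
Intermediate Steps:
$T = -18$ ($T = \left(3 - 0\right) 3 \left(-2\right) = \left(3 + 0\right) 3 \left(-2\right) = 3 \cdot 3 \left(-2\right) = 9 \left(-2\right) = -18$)
$U{\left(R,Q \right)} = -17$ ($U{\left(R,Q \right)} = -5 - 12 = -17$)
$- 14 U{\left(-1,f \right)} + T = \left(-14\right) \left(-17\right) - 18 = 238 - 18 = 220$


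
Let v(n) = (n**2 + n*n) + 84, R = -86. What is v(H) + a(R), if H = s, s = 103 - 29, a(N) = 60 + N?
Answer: 11010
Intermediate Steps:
s = 74
H = 74
v(n) = 84 + 2*n**2 (v(n) = (n**2 + n**2) + 84 = 2*n**2 + 84 = 84 + 2*n**2)
v(H) + a(R) = (84 + 2*74**2) + (60 - 86) = (84 + 2*5476) - 26 = (84 + 10952) - 26 = 11036 - 26 = 11010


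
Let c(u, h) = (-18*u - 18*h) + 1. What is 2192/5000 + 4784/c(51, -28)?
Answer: -2876838/258125 ≈ -11.145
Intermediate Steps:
c(u, h) = 1 - 18*h - 18*u (c(u, h) = (-18*h - 18*u) + 1 = 1 - 18*h - 18*u)
2192/5000 + 4784/c(51, -28) = 2192/5000 + 4784/(1 - 18*(-28) - 18*51) = 2192*(1/5000) + 4784/(1 + 504 - 918) = 274/625 + 4784/(-413) = 274/625 + 4784*(-1/413) = 274/625 - 4784/413 = -2876838/258125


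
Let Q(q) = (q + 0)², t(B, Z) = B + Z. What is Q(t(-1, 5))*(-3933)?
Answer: -62928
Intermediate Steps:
Q(q) = q²
Q(t(-1, 5))*(-3933) = (-1 + 5)²*(-3933) = 4²*(-3933) = 16*(-3933) = -62928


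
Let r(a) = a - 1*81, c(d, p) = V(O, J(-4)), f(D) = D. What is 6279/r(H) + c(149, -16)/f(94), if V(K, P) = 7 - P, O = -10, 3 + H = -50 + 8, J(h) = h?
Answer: -7010/141 ≈ -49.716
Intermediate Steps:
H = -45 (H = -3 + (-50 + 8) = -3 - 42 = -45)
c(d, p) = 11 (c(d, p) = 7 - 1*(-4) = 7 + 4 = 11)
r(a) = -81 + a (r(a) = a - 81 = -81 + a)
6279/r(H) + c(149, -16)/f(94) = 6279/(-81 - 45) + 11/94 = 6279/(-126) + 11*(1/94) = 6279*(-1/126) + 11/94 = -299/6 + 11/94 = -7010/141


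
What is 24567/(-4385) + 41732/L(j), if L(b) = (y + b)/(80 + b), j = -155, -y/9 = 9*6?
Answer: 13708864053/2810785 ≈ 4877.2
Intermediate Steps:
y = -486 (y = -81*6 = -9*54 = -486)
L(b) = (-486 + b)/(80 + b)
24567/(-4385) + 41732/L(j) = 24567/(-4385) + 41732/(((-486 - 155)/(80 - 155))) = 24567*(-1/4385) + 41732/((-641/(-75))) = -24567/4385 + 41732/((-1/75*(-641))) = -24567/4385 + 41732/(641/75) = -24567/4385 + 41732*(75/641) = -24567/4385 + 3129900/641 = 13708864053/2810785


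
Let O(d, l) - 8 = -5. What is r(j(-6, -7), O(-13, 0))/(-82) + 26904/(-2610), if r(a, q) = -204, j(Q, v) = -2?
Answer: -139474/17835 ≈ -7.8202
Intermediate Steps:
O(d, l) = 3 (O(d, l) = 8 - 5 = 3)
r(j(-6, -7), O(-13, 0))/(-82) + 26904/(-2610) = -204/(-82) + 26904/(-2610) = -204*(-1/82) + 26904*(-1/2610) = 102/41 - 4484/435 = -139474/17835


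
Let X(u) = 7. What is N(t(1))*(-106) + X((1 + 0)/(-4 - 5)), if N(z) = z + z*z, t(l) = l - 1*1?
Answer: 7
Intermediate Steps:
t(l) = -1 + l (t(l) = l - 1 = -1 + l)
N(z) = z + z**2
N(t(1))*(-106) + X((1 + 0)/(-4 - 5)) = ((-1 + 1)*(1 + (-1 + 1)))*(-106) + 7 = (0*(1 + 0))*(-106) + 7 = (0*1)*(-106) + 7 = 0*(-106) + 7 = 0 + 7 = 7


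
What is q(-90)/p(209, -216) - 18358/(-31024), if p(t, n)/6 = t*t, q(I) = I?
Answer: 400715219/677579672 ≈ 0.59139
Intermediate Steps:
p(t, n) = 6*t² (p(t, n) = 6*(t*t) = 6*t²)
q(-90)/p(209, -216) - 18358/(-31024) = -90/(6*209²) - 18358/(-31024) = -90/(6*43681) - 18358*(-1/31024) = -90/262086 + 9179/15512 = -90*1/262086 + 9179/15512 = -15/43681 + 9179/15512 = 400715219/677579672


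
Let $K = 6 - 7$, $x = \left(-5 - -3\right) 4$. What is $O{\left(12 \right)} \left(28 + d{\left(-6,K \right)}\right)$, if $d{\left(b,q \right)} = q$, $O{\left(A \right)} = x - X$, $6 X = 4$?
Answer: $-234$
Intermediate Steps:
$X = \frac{2}{3}$ ($X = \frac{1}{6} \cdot 4 = \frac{2}{3} \approx 0.66667$)
$x = -8$ ($x = \left(-5 + 3\right) 4 = \left(-2\right) 4 = -8$)
$O{\left(A \right)} = - \frac{26}{3}$ ($O{\left(A \right)} = -8 - \frac{2}{3} = - \frac{26}{3}$)
$K = -1$ ($K = 6 - 7 = -1$)
$O{\left(12 \right)} \left(28 + d{\left(-6,K \right)}\right) = - \frac{26 \left(28 - 1\right)}{3} = \left(- \frac{26}{3}\right) 27 = -234$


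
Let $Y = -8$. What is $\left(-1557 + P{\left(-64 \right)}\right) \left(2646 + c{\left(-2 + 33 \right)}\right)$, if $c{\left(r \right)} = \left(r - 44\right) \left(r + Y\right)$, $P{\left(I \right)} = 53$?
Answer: $-3529888$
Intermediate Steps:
$c{\left(r \right)} = \left(-44 + r\right) \left(-8 + r\right)$ ($c{\left(r \right)} = \left(r - 44\right) \left(r - 8\right) = \left(-44 + r\right) \left(-8 + r\right)$)
$\left(-1557 + P{\left(-64 \right)}\right) \left(2646 + c{\left(-2 + 33 \right)}\right) = \left(-1557 + 53\right) \left(2646 + \left(352 + \left(-2 + 33\right)^{2} - 52 \left(-2 + 33\right)\right)\right) = - 1504 \left(2646 + \left(352 + 31^{2} - 1612\right)\right) = - 1504 \left(2646 + \left(352 + 961 - 1612\right)\right) = - 1504 \left(2646 - 299\right) = \left(-1504\right) 2347 = -3529888$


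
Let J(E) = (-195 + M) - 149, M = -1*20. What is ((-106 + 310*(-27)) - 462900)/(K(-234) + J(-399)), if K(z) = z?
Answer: 235688/299 ≈ 788.25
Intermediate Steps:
M = -20
J(E) = -364 (J(E) = (-195 - 20) - 149 = -215 - 149 = -364)
((-106 + 310*(-27)) - 462900)/(K(-234) + J(-399)) = ((-106 + 310*(-27)) - 462900)/(-234 - 364) = ((-106 - 8370) - 462900)/(-598) = (-8476 - 462900)*(-1/598) = -471376*(-1/598) = 235688/299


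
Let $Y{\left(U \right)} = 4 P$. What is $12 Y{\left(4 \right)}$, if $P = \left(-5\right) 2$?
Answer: $-480$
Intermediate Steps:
$P = -10$
$Y{\left(U \right)} = -40$ ($Y{\left(U \right)} = 4 \left(-10\right) = -40$)
$12 Y{\left(4 \right)} = 12 \left(-40\right) = -480$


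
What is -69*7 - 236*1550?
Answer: -366283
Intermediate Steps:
-69*7 - 236*1550 = -483 - 365800 = -366283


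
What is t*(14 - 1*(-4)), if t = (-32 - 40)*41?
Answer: -53136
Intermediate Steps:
t = -2952 (t = -72*41 = -2952)
t*(14 - 1*(-4)) = -2952*(14 - 1*(-4)) = -2952*(14 + 4) = -2952*18 = -53136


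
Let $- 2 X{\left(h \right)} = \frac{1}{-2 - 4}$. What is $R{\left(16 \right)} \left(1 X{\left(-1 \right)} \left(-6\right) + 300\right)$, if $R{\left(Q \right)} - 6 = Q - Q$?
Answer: $1797$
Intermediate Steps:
$R{\left(Q \right)} = 6$ ($R{\left(Q \right)} = 6 + \left(Q - Q\right) = 6 + 0 = 6$)
$X{\left(h \right)} = \frac{1}{12}$ ($X{\left(h \right)} = - \frac{1}{2 \left(-2 - 4\right)} = - \frac{1}{2 \left(-6\right)} = \left(- \frac{1}{2}\right) \left(- \frac{1}{6}\right) = \frac{1}{12}$)
$R{\left(16 \right)} \left(1 X{\left(-1 \right)} \left(-6\right) + 300\right) = 6 \left(1 \cdot \frac{1}{12} \left(-6\right) + 300\right) = 6 \left(\frac{1}{12} \left(-6\right) + 300\right) = 6 \left(- \frac{1}{2} + 300\right) = 6 \cdot \frac{599}{2} = 1797$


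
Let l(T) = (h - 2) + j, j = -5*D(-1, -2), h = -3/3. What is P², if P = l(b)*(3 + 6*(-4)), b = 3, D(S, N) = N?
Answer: 21609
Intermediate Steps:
h = -1 (h = -3*⅓ = -1)
j = 10 (j = -5*(-2) = 10)
l(T) = 7 (l(T) = (-1 - 2) + 10 = -3 + 10 = 7)
P = -147 (P = 7*(3 + 6*(-4)) = 7*(3 - 24) = 7*(-21) = -147)
P² = (-147)² = 21609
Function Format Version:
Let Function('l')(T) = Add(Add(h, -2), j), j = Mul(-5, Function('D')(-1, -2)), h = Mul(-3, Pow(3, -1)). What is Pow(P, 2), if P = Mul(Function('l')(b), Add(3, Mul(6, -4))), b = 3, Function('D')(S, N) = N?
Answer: 21609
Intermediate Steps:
h = -1 (h = Mul(-3, Rational(1, 3)) = -1)
j = 10 (j = Mul(-5, -2) = 10)
Function('l')(T) = 7 (Function('l')(T) = Add(Add(-1, -2), 10) = Add(-3, 10) = 7)
P = -147 (P = Mul(7, Add(3, Mul(6, -4))) = Mul(7, Add(3, -24)) = Mul(7, -21) = -147)
Pow(P, 2) = Pow(-147, 2) = 21609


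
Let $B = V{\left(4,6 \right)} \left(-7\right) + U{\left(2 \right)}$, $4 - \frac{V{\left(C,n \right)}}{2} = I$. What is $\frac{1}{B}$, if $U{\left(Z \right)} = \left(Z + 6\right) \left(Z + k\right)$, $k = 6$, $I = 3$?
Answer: $\frac{1}{50} \approx 0.02$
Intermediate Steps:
$V{\left(C,n \right)} = 2$ ($V{\left(C,n \right)} = 8 - 6 = 2$)
$U{\left(Z \right)} = \left(6 + Z\right)^{2}$ ($U{\left(Z \right)} = \left(Z + 6\right) \left(Z + 6\right) = \left(6 + Z\right) \left(6 + Z\right) = \left(6 + Z\right)^{2}$)
$B = 50$ ($B = 2 \left(-7\right) + \left(36 + 2^{2} + 12 \cdot 2\right) = -14 + \left(36 + 4 + 24\right) = -14 + 64 = 50$)
$\frac{1}{B} = \frac{1}{50}$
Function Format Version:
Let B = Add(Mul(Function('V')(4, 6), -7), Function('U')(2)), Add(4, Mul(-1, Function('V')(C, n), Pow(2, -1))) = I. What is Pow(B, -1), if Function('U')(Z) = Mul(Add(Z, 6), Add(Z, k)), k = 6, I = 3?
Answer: Rational(1, 50) ≈ 0.020000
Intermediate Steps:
Function('V')(C, n) = 2 (Function('V')(C, n) = Add(8, Mul(-2, 3)) = Add(8, -6) = 2)
Function('U')(Z) = Pow(Add(6, Z), 2) (Function('U')(Z) = Mul(Add(Z, 6), Add(Z, 6)) = Mul(Add(6, Z), Add(6, Z)) = Pow(Add(6, Z), 2))
B = 50 (B = Add(Mul(2, -7), Add(36, Pow(2, 2), Mul(12, 2))) = Add(-14, Add(36, 4, 24)) = Add(-14, 64) = 50)
Pow(B, -1) = Pow(50, -1) = Rational(1, 50)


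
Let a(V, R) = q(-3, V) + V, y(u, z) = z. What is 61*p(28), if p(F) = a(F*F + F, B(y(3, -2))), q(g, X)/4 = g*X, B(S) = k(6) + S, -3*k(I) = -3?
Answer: -544852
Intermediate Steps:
k(I) = 1 (k(I) = -⅓*(-3) = 1)
B(S) = 1 + S
q(g, X) = 4*X*g (q(g, X) = 4*(g*X) = 4*(X*g) = 4*X*g)
a(V, R) = -11*V (a(V, R) = 4*V*(-3) + V = -12*V + V = -11*V)
p(F) = -11*F - 11*F² (p(F) = -11*(F*F + F) = -11*(F² + F) = -11*(F + F²) = -11*F - 11*F²)
61*p(28) = 61*(-11*28*(1 + 28)) = 61*(-11*28*29) = 61*(-8932) = -544852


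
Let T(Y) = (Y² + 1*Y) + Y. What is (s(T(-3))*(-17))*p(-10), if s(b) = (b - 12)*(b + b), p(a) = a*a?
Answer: 91800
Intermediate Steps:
p(a) = a²
T(Y) = Y² + 2*Y (T(Y) = (Y² + Y) + Y = (Y + Y²) + Y = Y² + 2*Y)
s(b) = 2*b*(-12 + b) (s(b) = (-12 + b)*(2*b) = 2*b*(-12 + b))
(s(T(-3))*(-17))*p(-10) = ((2*(-3*(2 - 3))*(-12 - 3*(2 - 3)))*(-17))*(-10)² = ((2*(-3*(-1))*(-12 - 3*(-1)))*(-17))*100 = ((2*3*(-12 + 3))*(-17))*100 = ((2*3*(-9))*(-17))*100 = -54*(-17)*100 = 918*100 = 91800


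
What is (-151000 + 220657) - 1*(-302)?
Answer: 69959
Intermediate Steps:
(-151000 + 220657) - 1*(-302) = 69657 + 302 = 69959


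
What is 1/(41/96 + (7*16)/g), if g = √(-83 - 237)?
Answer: 19680/1814741 + 129024*I*√5/1814741 ≈ 0.010845 + 0.15898*I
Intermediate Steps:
g = 8*I*√5 (g = √(-320) = 8*I*√5 ≈ 17.889*I)
1/(41/96 + (7*16)/g) = 1/(41/96 + (7*16)/((8*I*√5))) = 1/(41*(1/96) + 112*(-I*√5/40)) = 1/(41/96 - 14*I*√5/5)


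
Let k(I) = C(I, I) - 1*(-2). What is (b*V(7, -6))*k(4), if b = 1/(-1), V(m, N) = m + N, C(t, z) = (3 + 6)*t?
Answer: -38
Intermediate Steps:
C(t, z) = 9*t
V(m, N) = N + m
k(I) = 2 + 9*I (k(I) = 9*I - 1*(-2) = 9*I + 2 = 2 + 9*I)
b = -1
(b*V(7, -6))*k(4) = (-(-6 + 7))*(2 + 9*4) = (-1*1)*(2 + 36) = -1*38 = -38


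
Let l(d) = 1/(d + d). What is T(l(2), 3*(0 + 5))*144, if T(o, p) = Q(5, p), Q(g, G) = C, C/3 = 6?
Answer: 2592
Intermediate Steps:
C = 18 (C = 3*6 = 18)
Q(g, G) = 18
l(d) = 1/(2*d)
T(o, p) = 18
T(l(2), 3*(0 + 5))*144 = 18*144 = 2592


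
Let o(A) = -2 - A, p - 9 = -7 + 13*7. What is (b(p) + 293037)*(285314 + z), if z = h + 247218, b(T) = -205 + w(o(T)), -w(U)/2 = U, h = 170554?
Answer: 206019665892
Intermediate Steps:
p = 93 (p = 9 + (-7 + 13*7) = 9 + (-7 + 91) = 9 + 84 = 93)
w(U) = -2*U
b(T) = -201 + 2*T (b(T) = -205 - 2*(-2 - T) = -205 + (4 + 2*T) = -201 + 2*T)
z = 417772 (z = 170554 + 247218 = 417772)
(b(p) + 293037)*(285314 + z) = ((-201 + 2*93) + 293037)*(285314 + 417772) = ((-201 + 186) + 293037)*703086 = (-15 + 293037)*703086 = 293022*703086 = 206019665892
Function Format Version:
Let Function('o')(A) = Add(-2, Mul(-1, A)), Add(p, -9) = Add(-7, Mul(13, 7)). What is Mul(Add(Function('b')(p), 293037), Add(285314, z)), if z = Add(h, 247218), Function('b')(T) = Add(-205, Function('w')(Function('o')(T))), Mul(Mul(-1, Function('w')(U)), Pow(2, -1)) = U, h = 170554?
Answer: 206019665892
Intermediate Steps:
p = 93 (p = Add(9, Add(-7, Mul(13, 7))) = Add(9, Add(-7, 91)) = Add(9, 84) = 93)
Function('w')(U) = Mul(-2, U)
Function('b')(T) = Add(-201, Mul(2, T)) (Function('b')(T) = Add(-205, Mul(-2, Add(-2, Mul(-1, T)))) = Add(-205, Add(4, Mul(2, T))) = Add(-201, Mul(2, T)))
z = 417772 (z = Add(170554, 247218) = 417772)
Mul(Add(Function('b')(p), 293037), Add(285314, z)) = Mul(Add(Add(-201, Mul(2, 93)), 293037), Add(285314, 417772)) = Mul(Add(Add(-201, 186), 293037), 703086) = Mul(Add(-15, 293037), 703086) = Mul(293022, 703086) = 206019665892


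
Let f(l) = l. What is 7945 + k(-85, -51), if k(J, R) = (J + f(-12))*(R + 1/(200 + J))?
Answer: 1482483/115 ≈ 12891.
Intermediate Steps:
k(J, R) = (-12 + J)*(R + 1/(200 + J)) (k(J, R) = (J - 12)*(R + 1/(200 + J)) = (-12 + J)*(R + 1/(200 + J)))
7945 + k(-85, -51) = 7945 + (-12 - 85 - 2400*(-51) - 51*(-85)² + 188*(-85)*(-51))/(200 - 85) = 7945 + (-12 - 85 + 122400 - 51*7225 + 814980)/115 = 7945 + (-12 - 85 + 122400 - 368475 + 814980)/115 = 7945 + (1/115)*568808 = 7945 + 568808/115 = 1482483/115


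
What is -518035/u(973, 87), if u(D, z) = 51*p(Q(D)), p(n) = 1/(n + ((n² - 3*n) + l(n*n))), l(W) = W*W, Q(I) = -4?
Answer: -145049800/51 ≈ -2.8441e+6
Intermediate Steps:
l(W) = W²
p(n) = 1/(n² + n⁴ - 2*n) (p(n) = 1/(n + ((n² - 3*n) + (n*n)²)) = 1/(n + ((n² - 3*n) + (n²)²)) = 1/(n + ((n² - 3*n) + n⁴)) = 1/(n + (n² + n⁴ - 3*n)) = 1/(n² + n⁴ - 2*n))
u(D, z) = 51/280 (u(D, z) = 51*(1/((-4)*(-2 - 4 + (-4)³))) = 51*(-1/(4*(-2 - 4 - 64))) = 51*(-¼/(-70)) = 51*(-¼*(-1/70)) = 51*(1/280) = 51/280)
-518035/u(973, 87) = -518035/51/280 = -518035*280/51 = -145049800/51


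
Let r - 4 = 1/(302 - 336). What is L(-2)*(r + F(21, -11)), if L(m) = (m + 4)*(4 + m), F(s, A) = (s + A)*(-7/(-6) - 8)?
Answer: -13130/51 ≈ -257.45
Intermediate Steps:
F(s, A) = -41*A/6 - 41*s/6 (F(s, A) = (A + s)*(-7*(-⅙) - 8) = (A + s)*(7/6 - 8) = (A + s)*(-41/6) = -41*A/6 - 41*s/6)
r = 135/34 (r = 4 + 1/(302 - 336) = 4 + 1/(-34) = 4 - 1/34 = 135/34 ≈ 3.9706)
L(m) = (4 + m)² (L(m) = (4 + m)*(4 + m) = (4 + m)²)
L(-2)*(r + F(21, -11)) = (4 - 2)²*(135/34 + (-41/6*(-11) - 41/6*21)) = 2²*(135/34 + (451/6 - 287/2)) = 4*(135/34 - 205/3) = 4*(-6565/102) = -13130/51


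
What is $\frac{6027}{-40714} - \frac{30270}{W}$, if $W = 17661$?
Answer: $- \frac{446285209}{239683318} \approx -1.862$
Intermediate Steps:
$\frac{6027}{-40714} - \frac{30270}{W} = \frac{6027}{-40714} - \frac{30270}{17661} = 6027 \left(- \frac{1}{40714}\right) - \frac{10090}{5887} = - \frac{6027}{40714} - \frac{10090}{5887} = - \frac{446285209}{239683318}$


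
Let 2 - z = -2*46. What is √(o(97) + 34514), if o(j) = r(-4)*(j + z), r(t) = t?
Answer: 75*√6 ≈ 183.71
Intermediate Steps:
z = 94 (z = 2 - (-2)*46 = 2 - 1*(-92) = 2 + 92 = 94)
o(j) = -376 - 4*j (o(j) = -4*(j + 94) = -4*(94 + j) = -376 - 4*j)
√(o(97) + 34514) = √((-376 - 4*97) + 34514) = √((-376 - 388) + 34514) = √(-764 + 34514) = √33750 = 75*√6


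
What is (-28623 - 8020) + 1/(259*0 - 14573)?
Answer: -533998440/14573 ≈ -36643.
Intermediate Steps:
(-28623 - 8020) + 1/(259*0 - 14573) = -36643 + 1/(0 - 14573) = -36643 + 1/(-14573) = -36643 - 1/14573 = -533998440/14573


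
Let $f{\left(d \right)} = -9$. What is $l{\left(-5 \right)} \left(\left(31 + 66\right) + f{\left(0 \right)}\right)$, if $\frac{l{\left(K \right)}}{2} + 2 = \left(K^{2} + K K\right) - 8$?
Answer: $7040$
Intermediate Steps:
$l{\left(K \right)} = -20 + 4 K^{2}$ ($l{\left(K \right)} = -4 + 2 \left(\left(K^{2} + K K\right) - 8\right) = -4 + 2 \left(\left(K^{2} + K^{2}\right) - 8\right) = -4 + 2 \left(2 K^{2} - 8\right) = -4 + 2 \left(-8 + 2 K^{2}\right) = -4 + \left(-16 + 4 K^{2}\right) = -20 + 4 K^{2}$)
$l{\left(-5 \right)} \left(\left(31 + 66\right) + f{\left(0 \right)}\right) = \left(-20 + 4 \left(-5\right)^{2}\right) \left(\left(31 + 66\right) - 9\right) = \left(-20 + 4 \cdot 25\right) \left(97 - 9\right) = \left(-20 + 100\right) 88 = 80 \cdot 88 = 7040$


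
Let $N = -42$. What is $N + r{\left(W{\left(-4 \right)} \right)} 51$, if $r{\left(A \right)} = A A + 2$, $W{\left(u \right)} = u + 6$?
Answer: $264$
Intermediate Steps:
$W{\left(u \right)} = 6 + u$
$r{\left(A \right)} = 2 + A^{2}$ ($r{\left(A \right)} = A^{2} + 2 = 2 + A^{2}$)
$N + r{\left(W{\left(-4 \right)} \right)} 51 = -42 + \left(2 + \left(6 - 4\right)^{2}\right) 51 = -42 + \left(2 + 2^{2}\right) 51 = -42 + \left(2 + 4\right) 51 = -42 + 6 \cdot 51 = -42 + 306 = 264$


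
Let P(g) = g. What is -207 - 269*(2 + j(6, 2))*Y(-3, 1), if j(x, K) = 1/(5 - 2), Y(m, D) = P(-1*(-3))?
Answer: -2090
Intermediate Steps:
Y(m, D) = 3 (Y(m, D) = -1*(-3) = 3)
j(x, K) = ⅓ (j(x, K) = 1/3 = ⅓)
-207 - 269*(2 + j(6, 2))*Y(-3, 1) = -207 - 269*(2 + ⅓)*3 = -207 - 1883*3/3 = -207 - 269*7 = -207 - 1883 = -2090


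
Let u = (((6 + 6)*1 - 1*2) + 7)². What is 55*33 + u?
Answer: 2104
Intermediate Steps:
u = 289 (u = ((12*1 - 2) + 7)² = ((12 - 2) + 7)² = (10 + 7)² = 17² = 289)
55*33 + u = 55*33 + 289 = 1815 + 289 = 2104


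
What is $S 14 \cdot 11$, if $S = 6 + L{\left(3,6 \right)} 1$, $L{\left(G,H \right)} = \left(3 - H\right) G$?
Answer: $-462$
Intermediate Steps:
$L{\left(G,H \right)} = G \left(3 - H\right)$
$S = -3$ ($S = 6 + 3 \left(3 - 6\right) 1 = 6 + 3 \left(-3\right) 1 = 6 - 9 = -3$)
$S 14 \cdot 11 = - 3 \cdot 14 \cdot 11 = \left(-3\right) 154 = -462$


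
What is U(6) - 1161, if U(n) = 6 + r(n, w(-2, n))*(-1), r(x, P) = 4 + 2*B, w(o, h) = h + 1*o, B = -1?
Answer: -1157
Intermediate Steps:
w(o, h) = h + o
r(x, P) = 2 (r(x, P) = 4 + 2*(-1) = 4 - 2 = 2)
U(n) = 4 (U(n) = 6 + 2*(-1) = 6 - 2 = 4)
U(6) - 1161 = 4 - 1161 = -1157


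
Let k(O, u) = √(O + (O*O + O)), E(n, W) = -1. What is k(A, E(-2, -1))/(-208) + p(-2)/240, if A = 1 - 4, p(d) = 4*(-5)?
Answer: -1/12 - √3/208 ≈ -0.091660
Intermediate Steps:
p(d) = -20
A = -3
k(O, u) = √(O² + 2*O) (k(O, u) = √(O + (O² + O)) = √(O + (O + O²)) = √(O² + 2*O))
k(A, E(-2, -1))/(-208) + p(-2)/240 = √(-3*(2 - 3))/(-208) - 20/240 = √(-3*(-1))*(-1/208) - 20*1/240 = √3*(-1/208) - 1/12 = -√3/208 - 1/12 = -1/12 - √3/208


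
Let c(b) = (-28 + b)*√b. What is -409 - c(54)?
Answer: -409 - 78*√6 ≈ -600.06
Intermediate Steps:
c(b) = √b*(-28 + b)
-409 - c(54) = -409 - √54*(-28 + 54) = -409 - 3*√6*26 = -409 - 78*√6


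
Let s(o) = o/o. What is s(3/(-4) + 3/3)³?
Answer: 1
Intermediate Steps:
s(o) = 1
s(3/(-4) + 3/3)³ = 1³ = 1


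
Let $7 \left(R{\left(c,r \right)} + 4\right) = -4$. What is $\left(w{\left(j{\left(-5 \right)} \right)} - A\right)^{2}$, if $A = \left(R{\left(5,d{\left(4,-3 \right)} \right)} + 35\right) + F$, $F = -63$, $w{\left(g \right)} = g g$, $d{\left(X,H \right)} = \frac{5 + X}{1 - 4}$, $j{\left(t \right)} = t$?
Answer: $\frac{162409}{49} \approx 3314.5$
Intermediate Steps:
$d{\left(X,H \right)} = - \frac{5}{3} - \frac{X}{3}$ ($d{\left(X,H \right)} = \frac{5 + X}{-3} = \left(5 + X\right) \left(- \frac{1}{3}\right) = - \frac{5}{3} - \frac{X}{3}$)
$R{\left(c,r \right)} = - \frac{32}{7}$ ($R{\left(c,r \right)} = -4 + \frac{1}{7} \left(-4\right) = -4 - \frac{4}{7} = - \frac{32}{7}$)
$w{\left(g \right)} = g^{2}$
$A = - \frac{228}{7}$ ($A = \left(- \frac{32}{7} + 35\right) - 63 = \frac{213}{7} - 63 = - \frac{228}{7} \approx -32.571$)
$\left(w{\left(j{\left(-5 \right)} \right)} - A\right)^{2} = \left(\left(-5\right)^{2} - - \frac{228}{7}\right)^{2} = \left(25 + \frac{228}{7}\right)^{2} = \left(\frac{403}{7}\right)^{2} = \frac{162409}{49}$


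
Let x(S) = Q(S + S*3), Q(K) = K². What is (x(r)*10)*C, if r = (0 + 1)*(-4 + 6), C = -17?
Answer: -10880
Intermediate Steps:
r = 2 (r = 1*2 = 2)
x(S) = 16*S² (x(S) = (S + S*3)² = (S + 3*S)² = (4*S)² = 16*S²)
(x(r)*10)*C = ((16*2²)*10)*(-17) = ((16*4)*10)*(-17) = (64*10)*(-17) = 640*(-17) = -10880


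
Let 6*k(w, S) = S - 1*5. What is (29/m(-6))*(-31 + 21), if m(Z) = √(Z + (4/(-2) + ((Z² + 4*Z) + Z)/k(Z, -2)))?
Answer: 145*I*√161/23 ≈ 79.993*I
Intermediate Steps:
k(w, S) = -⅚ + S/6 (k(w, S) = (S - 1*5)/6 = (S - 5)/6 = (-5 + S)/6 = -⅚ + S/6)
m(Z) = √(-2 - 23*Z/7 - 6*Z²/7) (m(Z) = √(Z + (4/(-2) + ((Z² + 4*Z) + Z)/(-⅚ + (⅙)*(-2)))) = √(Z + (4*(-½) + (Z² + 5*Z)/(-⅚ - ⅓))) = √(Z + (-2 + (Z² + 5*Z)/(-7/6))) = √(Z + (-2 + (Z² + 5*Z)*(-6/7))) = √(Z + (-2 + (-30*Z/7 - 6*Z²/7))) = √(Z + (-2 - 30*Z/7 - 6*Z²/7)) = √(-2 - 23*Z/7 - 6*Z²/7))
(29/m(-6))*(-31 + 21) = (29/((√(-98 - 161*(-6) - 42*(-6)²)/7)))*(-31 + 21) = (29/((√(-98 + 966 - 42*36)/7)))*(-10) = (29/((√(-98 + 966 - 1512)/7)))*(-10) = (29/((√(-644)/7)))*(-10) = (29/(((2*I*√161)/7)))*(-10) = (29/((2*I*√161/7)))*(-10) = (29*(-I*√161/46))*(-10) = -29*I*√161/46*(-10) = 145*I*√161/23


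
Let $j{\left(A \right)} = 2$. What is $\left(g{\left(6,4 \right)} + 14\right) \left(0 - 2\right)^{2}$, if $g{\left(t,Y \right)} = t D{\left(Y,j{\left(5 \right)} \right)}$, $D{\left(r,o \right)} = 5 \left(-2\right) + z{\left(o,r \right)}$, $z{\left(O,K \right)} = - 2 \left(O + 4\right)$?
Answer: $-472$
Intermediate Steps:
$z{\left(O,K \right)} = -8 - 2 O$ ($z{\left(O,K \right)} = - 2 \left(4 + O\right) = -8 - 2 O$)
$D{\left(r,o \right)} = -18 - 2 o$ ($D{\left(r,o \right)} = 5 \left(-2\right) - \left(8 + 2 o\right) = -10 - \left(8 + 2 o\right) = -18 - 2 o$)
$g{\left(t,Y \right)} = - 22 t$ ($g{\left(t,Y \right)} = t \left(-18 - 4\right) = t \left(-22\right) = - 22 t$)
$\left(g{\left(6,4 \right)} + 14\right) \left(0 - 2\right)^{2} = \left(\left(-22\right) 6 + 14\right) \left(0 - 2\right)^{2} = \left(-132 + 14\right) \left(-2\right)^{2} = \left(-118\right) 4 = -472$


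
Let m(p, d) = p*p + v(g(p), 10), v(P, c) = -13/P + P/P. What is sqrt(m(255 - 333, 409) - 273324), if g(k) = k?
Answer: I*sqrt(9620598)/6 ≈ 516.95*I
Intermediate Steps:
v(P, c) = 1 - 13/P (v(P, c) = -13/P + 1 = 1 - 13/P)
m(p, d) = p**2 + (-13 + p)/p (m(p, d) = p*p + (-13 + p)/p = p**2 + (-13 + p)/p)
sqrt(m(255 - 333, 409) - 273324) = sqrt((-13 + (255 - 333) + (255 - 333)**3)/(255 - 333) - 273324) = sqrt((-13 - 78 + (-78)**3)/(-78) - 273324) = sqrt(-(-13 - 78 - 474552)/78 - 273324) = sqrt(-1/78*(-474643) - 273324) = sqrt(36511/6 - 273324) = sqrt(-1603433/6) = I*sqrt(9620598)/6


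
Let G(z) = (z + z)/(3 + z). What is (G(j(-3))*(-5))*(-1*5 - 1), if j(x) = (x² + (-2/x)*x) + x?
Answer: 240/7 ≈ 34.286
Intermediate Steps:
j(x) = -2 + x + x² (j(x) = (x² - 2) + x = (-2 + x²) + x = -2 + x + x²)
G(z) = 2*z/(3 + z) (G(z) = (2*z)/(3 + z) = 2*z/(3 + z))
(G(j(-3))*(-5))*(-1*5 - 1) = ((2*(-2 - 3 + (-3)²)/(3 + (-2 - 3 + (-3)²)))*(-5))*(-1*5 - 1) = ((2*(-2 - 3 + 9)/(3 + (-2 - 3 + 9)))*(-5))*(-5 - 1) = ((2*4/(3 + 4))*(-5))*(-6) = ((2*4/7)*(-5))*(-6) = ((2*4*(⅐))*(-5))*(-6) = ((8/7)*(-5))*(-6) = -40/7*(-6) = 240/7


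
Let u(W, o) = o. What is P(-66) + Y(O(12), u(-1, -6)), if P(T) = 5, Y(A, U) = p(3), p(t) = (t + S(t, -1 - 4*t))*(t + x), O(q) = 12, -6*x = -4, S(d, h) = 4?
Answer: 92/3 ≈ 30.667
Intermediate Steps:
x = ⅔ (x = -⅙*(-4) = ⅔ ≈ 0.66667)
p(t) = (4 + t)*(⅔ + t) (p(t) = (t + 4)*(t + ⅔) = (4 + t)*(⅔ + t))
Y(A, U) = 77/3 (Y(A, U) = 8/3 + 3² + (14/3)*3 = 8/3 + 9 + 14 = 77/3)
P(-66) + Y(O(12), u(-1, -6)) = 5 + 77/3 = 92/3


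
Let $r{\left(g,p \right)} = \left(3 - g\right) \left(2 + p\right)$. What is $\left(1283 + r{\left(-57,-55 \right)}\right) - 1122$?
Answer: $-3019$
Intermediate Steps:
$r{\left(g,p \right)} = \left(2 + p\right) \left(3 - g\right)$
$\left(1283 + r{\left(-57,-55 \right)}\right) - 1122 = \left(1283 + \left(6 - -114 + 3 \left(-55\right) - \left(-57\right) \left(-55\right)\right)\right) - 1122 = \left(1283 + \left(6 + 114 - 165 - 3135\right)\right) - 1122 = \left(1283 - 3180\right) - 1122 = -1897 - 1122 = -3019$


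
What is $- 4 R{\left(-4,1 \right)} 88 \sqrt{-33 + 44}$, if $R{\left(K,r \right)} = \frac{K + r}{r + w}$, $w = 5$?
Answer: $176 \sqrt{11} \approx 583.73$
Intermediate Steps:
$R{\left(K,r \right)} = \frac{K + r}{5 + r}$ ($R{\left(K,r \right)} = \frac{K + r}{r + 5} = \frac{K + r}{5 + r}$)
$- 4 R{\left(-4,1 \right)} 88 \sqrt{-33 + 44} = - 4 \frac{-4 + 1}{5 + 1} \cdot 88 \sqrt{-33 + 44} = - 4 \cdot \frac{1}{6} \left(-3\right) 88 \sqrt{11} = \left(-4\right) \left(- \frac{1}{2}\right) 88 \sqrt{11} = 2 \cdot 88 \sqrt{11} = 176 \sqrt{11}$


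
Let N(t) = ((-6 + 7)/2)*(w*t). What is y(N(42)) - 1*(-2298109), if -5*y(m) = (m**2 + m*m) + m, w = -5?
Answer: 2293720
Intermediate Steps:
N(t) = -5*t/2 (N(t) = ((-6 + 7)/2)*(-5*t) = (1*(1/2))*(-5*t) = (-5*t)/2 = -5*t/2)
y(m) = -2*m**2/5 - m/5 (y(m) = -((m**2 + m*m) + m)/5 = -((m**2 + m**2) + m)/5 = -(2*m**2 + m)/5 = -(m + 2*m**2)/5 = -2*m**2/5 - m/5)
y(N(42)) - 1*(-2298109) = -(-5/2*42)*(1 + 2*(-5/2*42))/5 - 1*(-2298109) = -1/5*(-105)*(1 + 2*(-105)) + 2298109 = -1/5*(-105)*(1 - 210) + 2298109 = -1/5*(-105)*(-209) + 2298109 = -4389 + 2298109 = 2293720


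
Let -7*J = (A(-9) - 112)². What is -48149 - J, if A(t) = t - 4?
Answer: -321418/7 ≈ -45917.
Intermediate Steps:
A(t) = -4 + t
J = -15625/7 (J = -((-4 - 9) - 112)²/7 = -(-13 - 112)²/7 = -⅐*(-125)² = -⅐*15625 = -15625/7 ≈ -2232.1)
-48149 - J = -48149 - 1*(-15625/7) = -48149 + 15625/7 = -321418/7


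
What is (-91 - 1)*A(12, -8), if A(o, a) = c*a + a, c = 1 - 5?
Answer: -2208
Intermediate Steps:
c = -4
A(o, a) = -3*a (A(o, a) = -4*a + a = -3*a)
(-91 - 1)*A(12, -8) = (-91 - 1)*(-3*(-8)) = -92*24 = -2208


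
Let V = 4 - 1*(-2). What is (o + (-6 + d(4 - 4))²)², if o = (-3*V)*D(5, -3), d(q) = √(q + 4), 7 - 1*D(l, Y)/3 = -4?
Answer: 334084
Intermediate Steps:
D(l, Y) = 33 (D(l, Y) = 21 - 3*(-4) = 21 + 12 = 33)
d(q) = √(4 + q)
V = 6 (V = 4 + 2 = 6)
o = -594 (o = -3*6*33 = -18*33 = -594)
(o + (-6 + d(4 - 4))²)² = (-594 + (-6 + √(4 + (4 - 4)))²)² = (-594 + (-6 + √(4 + 0))²)² = (-594 + (-6 + √4)²)² = (-594 + (-6 + 2)²)² = (-594 + (-4)²)² = (-594 + 16)² = (-578)² = 334084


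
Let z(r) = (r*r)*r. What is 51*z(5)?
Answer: 6375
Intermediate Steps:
z(r) = r³ (z(r) = r²*r = r³)
51*z(5) = 51*5³ = 51*125 = 6375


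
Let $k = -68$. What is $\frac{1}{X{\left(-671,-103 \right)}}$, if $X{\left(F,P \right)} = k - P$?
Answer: $\frac{1}{35} \approx 0.028571$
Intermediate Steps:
$X{\left(F,P \right)} = -68 - P$
$\frac{1}{X{\left(-671,-103 \right)}} = \frac{1}{-68 - -103} = \frac{1}{-68 + 103} = \frac{1}{35}$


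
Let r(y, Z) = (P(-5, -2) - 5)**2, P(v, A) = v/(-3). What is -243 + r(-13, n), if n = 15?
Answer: -2087/9 ≈ -231.89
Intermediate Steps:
P(v, A) = -v/3 (P(v, A) = v*(-1/3) = -v/3)
r(y, Z) = 100/9 (r(y, Z) = (-1/3*(-5) - 5)**2 = (5/3 - 5)**2 = (-10/3)**2 = 100/9)
-243 + r(-13, n) = -243 + 100/9 = -2087/9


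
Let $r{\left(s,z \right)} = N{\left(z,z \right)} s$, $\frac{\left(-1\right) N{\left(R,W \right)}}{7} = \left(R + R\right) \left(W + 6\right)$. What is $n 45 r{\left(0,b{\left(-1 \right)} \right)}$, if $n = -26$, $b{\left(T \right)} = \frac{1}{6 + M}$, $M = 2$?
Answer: $0$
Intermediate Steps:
$b{\left(T \right)} = \frac{1}{8}$ ($b{\left(T \right)} = \frac{1}{6 + 2} = \frac{1}{8}$)
$N{\left(R,W \right)} = - 14 R \left(6 + W\right)$ ($N{\left(R,W \right)} = - 7 \left(R + R\right) \left(W + 6\right) = - 7 \cdot 2 R \left(6 + W\right) = - 14 R \left(6 + W\right)$)
$r{\left(s,z \right)} = - 14 s z \left(6 + z\right)$ ($r{\left(s,z \right)} = - 14 z \left(6 + z\right) s = - 14 s z \left(6 + z\right)$)
$n 45 r{\left(0,b{\left(-1 \right)} \right)} = \left(-26\right) 45 \left(\left(-14\right) 0 \cdot \frac{1}{8} \left(6 + \frac{1}{8}\right)\right) = - 1170 \left(\left(-14\right) 0 \cdot \frac{1}{8} \cdot \frac{49}{8}\right) = \left(-1170\right) 0 = 0$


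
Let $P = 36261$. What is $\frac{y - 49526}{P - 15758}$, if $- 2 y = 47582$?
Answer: $- \frac{73317}{20503} \approx -3.5759$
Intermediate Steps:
$y = -23791$ ($y = \left(- \frac{1}{2}\right) 47582 = -23791$)
$\frac{y - 49526}{P - 15758} = \frac{-23791 - 49526}{36261 - 15758} = - \frac{73317}{20503}$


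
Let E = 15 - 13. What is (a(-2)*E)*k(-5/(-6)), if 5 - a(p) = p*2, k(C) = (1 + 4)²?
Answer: 450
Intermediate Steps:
k(C) = 25 (k(C) = 5² = 25)
E = 2
a(p) = 5 - 2*p (a(p) = 5 - p*2 = 5 - 2*p)
(a(-2)*E)*k(-5/(-6)) = ((5 - 2*(-2))*2)*25 = ((5 + 4)*2)*25 = (9*2)*25 = 18*25 = 450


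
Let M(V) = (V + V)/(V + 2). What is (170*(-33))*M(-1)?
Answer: 11220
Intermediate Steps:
M(V) = 2*V/(2 + V) (M(V) = (2*V)/(2 + V) = 2*V/(2 + V))
(170*(-33))*M(-1) = (170*(-33))*(2*(-1)/(2 - 1)) = -11220*(-1)/1 = -11220*(-1) = -5610*(-2) = 11220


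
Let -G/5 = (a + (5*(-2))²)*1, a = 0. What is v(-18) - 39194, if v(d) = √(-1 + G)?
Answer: -39194 + I*√501 ≈ -39194.0 + 22.383*I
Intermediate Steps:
G = -500 (G = -5*(0 + (5*(-2))²) = -5*(0 + (-10)²) = -5*(0 + 100) = -500 ≈ -500.00)
v(d) = I*√501 (v(d) = √(-1 - 500) = √(-501) = I*√501)
v(-18) - 39194 = I*√501 - 39194 = -39194 + I*√501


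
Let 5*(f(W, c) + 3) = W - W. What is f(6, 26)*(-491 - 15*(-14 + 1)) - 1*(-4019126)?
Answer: 4020014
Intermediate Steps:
f(W, c) = -3 (f(W, c) = -3 + (W - W)/5 = -3 + (⅕)*0 = -3 + 0 = -3)
f(6, 26)*(-491 - 15*(-14 + 1)) - 1*(-4019126) = -3*(-491 - 15*(-14 + 1)) - 1*(-4019126) = -3*(-491 - 15*(-13)) + 4019126 = -3*(-491 + 195) + 4019126 = -3*(-296) + 4019126 = 888 + 4019126 = 4020014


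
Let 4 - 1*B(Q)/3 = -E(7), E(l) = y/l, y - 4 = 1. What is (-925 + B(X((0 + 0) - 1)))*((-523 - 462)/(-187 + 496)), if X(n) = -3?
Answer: 6280360/2163 ≈ 2903.5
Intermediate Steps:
y = 5 (y = 4 + 1 = 5)
E(l) = 5/l
B(Q) = 99/7 (B(Q) = 12 - (-3)*5/7 = 12 - 3*(-5/7) = 12 + 15/7 = 99/7)
(-925 + B(X((0 + 0) - 1)))*((-523 - 462)/(-187 + 496)) = (-925 + 99/7)*((-523 - 462)/(-187 + 496)) = -(-6280360)/(7*309) = -6376/7*(-985/309) = 6280360/2163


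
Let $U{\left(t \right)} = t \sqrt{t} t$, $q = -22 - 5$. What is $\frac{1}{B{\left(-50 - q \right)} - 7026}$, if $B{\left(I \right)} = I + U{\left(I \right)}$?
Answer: $- \frac{7049}{56124744} - \frac{529 i \sqrt{23}}{56124744} \approx -0.0001256 - 4.5203 \cdot 10^{-5} i$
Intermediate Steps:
$q = -27$
$U{\left(t \right)} = t^{\frac{5}{2}}$ ($U{\left(t \right)} = t^{\frac{3}{2}} t = t^{\frac{5}{2}}$)
$B{\left(I \right)} = I + I^{\frac{5}{2}}$
$\frac{1}{B{\left(-50 - q \right)} - 7026} = \frac{1}{\left(\left(-50 - -27\right) + \left(-50 - -27\right)^{\frac{5}{2}}\right) - 7026} = \frac{1}{\left(\left(-50 + 27\right) + \left(-50 + 27\right)^{\frac{5}{2}}\right) - 7026} = \frac{1}{\left(-23 + \left(-23\right)^{\frac{5}{2}}\right) - 7026} = \frac{1}{\left(-23 + 529 i \sqrt{23}\right) - 7026} = \frac{1}{-7049 + 529 i \sqrt{23}}$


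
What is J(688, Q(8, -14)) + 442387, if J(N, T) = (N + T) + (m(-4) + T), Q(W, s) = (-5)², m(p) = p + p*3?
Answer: 443109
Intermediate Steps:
m(p) = 4*p (m(p) = p + 3*p = 4*p)
Q(W, s) = 25
J(N, T) = -16 + N + 2*T (J(N, T) = (N + T) + (4*(-4) + T) = (N + T) + (-16 + T) = -16 + N + 2*T)
J(688, Q(8, -14)) + 442387 = (-16 + 688 + 2*25) + 442387 = (-16 + 688 + 50) + 442387 = 722 + 442387 = 443109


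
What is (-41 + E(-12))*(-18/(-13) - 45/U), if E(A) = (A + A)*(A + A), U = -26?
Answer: 43335/26 ≈ 1666.7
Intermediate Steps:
E(A) = 4*A² (E(A) = (2*A)*(2*A) = 4*A²)
(-41 + E(-12))*(-18/(-13) - 45/U) = (-41 + 4*(-12)²)*(-18/(-13) - 45/(-26)) = (-41 + 4*144)*(-18*(-1/13) - 45*(-1/26)) = (-41 + 576)*(18/13 + 45/26) = 535*(81/26) = 43335/26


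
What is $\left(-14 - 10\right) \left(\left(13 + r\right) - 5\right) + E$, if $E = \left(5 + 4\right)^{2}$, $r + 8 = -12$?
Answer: $369$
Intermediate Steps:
$r = -20$ ($r = -8 - 12 = -20$)
$E = 81$ ($E = 9^{2} = 81$)
$\left(-14 - 10\right) \left(\left(13 + r\right) - 5\right) + E = \left(-14 - 10\right) \left(\left(13 - 20\right) - 5\right) + 81 = \left(-14 - 10\right) \left(-7 - 5\right) + 81 = \left(-24\right) \left(-12\right) + 81 = 288 + 81 = 369$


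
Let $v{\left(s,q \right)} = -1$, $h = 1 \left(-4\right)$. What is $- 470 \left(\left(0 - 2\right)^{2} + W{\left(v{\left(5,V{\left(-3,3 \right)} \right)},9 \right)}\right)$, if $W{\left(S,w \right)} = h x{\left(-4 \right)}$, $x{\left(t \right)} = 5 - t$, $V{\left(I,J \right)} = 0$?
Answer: $15040$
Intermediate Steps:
$h = -4$
$W{\left(S,w \right)} = -36$ ($W{\left(S,w \right)} = - 4 \left(5 - -4\right) = - 4 \left(5 + 4\right) = \left(-4\right) 9 = -36$)
$- 470 \left(\left(0 - 2\right)^{2} + W{\left(v{\left(5,V{\left(-3,3 \right)} \right)},9 \right)}\right) = - 470 \left(\left(0 - 2\right)^{2} - 36\right) = - 470 \left(\left(-2\right)^{2} - 36\right) = - 470 \left(4 - 36\right) = \left(-470\right) \left(-32\right) = 15040$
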